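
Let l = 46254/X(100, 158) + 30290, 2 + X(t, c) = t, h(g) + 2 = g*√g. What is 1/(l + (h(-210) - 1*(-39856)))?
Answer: 169548967/11995102054489 + 504210*I*√210/11995102054489 ≈ 1.4135e-5 + 6.0914e-7*I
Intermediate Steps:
h(g) = -2 + g^(3/2) (h(g) = -2 + g*√g = -2 + g^(3/2))
X(t, c) = -2 + t
l = 1507337/49 (l = 46254/(-2 + 100) + 30290 = 46254/98 + 30290 = 46254*(1/98) + 30290 = 23127/49 + 30290 = 1507337/49 ≈ 30762.)
1/(l + (h(-210) - 1*(-39856))) = 1/(1507337/49 + ((-2 + (-210)^(3/2)) - 1*(-39856))) = 1/(1507337/49 + ((-2 - 210*I*√210) + 39856)) = 1/(1507337/49 + (39854 - 210*I*√210)) = 1/(3460183/49 - 210*I*√210)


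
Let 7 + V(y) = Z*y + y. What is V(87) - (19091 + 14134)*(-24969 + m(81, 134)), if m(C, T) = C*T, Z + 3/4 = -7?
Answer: 1875881123/4 ≈ 4.6897e+8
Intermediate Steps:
Z = -31/4 (Z = -¾ - 7 = -31/4 ≈ -7.7500)
V(y) = -7 - 27*y/4 (V(y) = -7 + (-31*y/4 + y) = -7 - 27*y/4)
V(87) - (19091 + 14134)*(-24969 + m(81, 134)) = (-7 - 27/4*87) - (19091 + 14134)*(-24969 + 81*134) = (-7 - 2349/4) - 33225*(-24969 + 10854) = -2377/4 - 33225*(-14115) = -2377/4 - 1*(-468970875) = -2377/4 + 468970875 = 1875881123/4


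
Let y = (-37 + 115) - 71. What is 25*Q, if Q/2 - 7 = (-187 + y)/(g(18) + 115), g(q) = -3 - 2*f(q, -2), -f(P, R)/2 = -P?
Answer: 125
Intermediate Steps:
y = 7 (y = 78 - 71 = 7)
f(P, R) = 2*P (f(P, R) = -(-2)*P = 2*P)
g(q) = -3 - 4*q
Q = 5 (Q = 14 + 2*((-187 + 7)/((-3 - 4*18) + 115)) = 14 + 2*(-180/((-3 - 72) + 115)) = 14 + 2*(-180/(-75 + 115)) = 14 + 2*(-180/40) = 14 + 2*(-180*1/40) = 14 + 2*(-9/2) = 14 - 9 = 5)
25*Q = 25*5 = 125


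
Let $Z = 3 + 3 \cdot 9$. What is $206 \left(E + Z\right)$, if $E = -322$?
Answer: $-60152$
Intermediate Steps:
$Z = 30$ ($Z = 3 + 27 = 30$)
$206 \left(E + Z\right) = 206 \left(-322 + 30\right) = 206 \left(-292\right) = -60152$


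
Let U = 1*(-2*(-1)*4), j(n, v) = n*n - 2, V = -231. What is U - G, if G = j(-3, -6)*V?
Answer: 1625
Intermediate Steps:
j(n, v) = -2 + n² (j(n, v) = n² - 2 = -2 + n²)
U = 8 (U = 1*(2*4) = 1*8 = 8)
G = -1617 (G = (-2 + (-3)²)*(-231) = (-2 + 9)*(-231) = 7*(-231) = -1617)
U - G = 8 - 1*(-1617) = 8 + 1617 = 1625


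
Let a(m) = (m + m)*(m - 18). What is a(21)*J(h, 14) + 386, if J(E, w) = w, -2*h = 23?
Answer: 2150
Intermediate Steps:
h = -23/2 (h = -½*23 = -23/2 ≈ -11.500)
a(m) = 2*m*(-18 + m) (a(m) = (2*m)*(-18 + m) = 2*m*(-18 + m))
a(21)*J(h, 14) + 386 = (2*21*(-18 + 21))*14 + 386 = (2*21*3)*14 + 386 = 126*14 + 386 = 1764 + 386 = 2150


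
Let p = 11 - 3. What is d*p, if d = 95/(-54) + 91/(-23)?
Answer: -28396/621 ≈ -45.726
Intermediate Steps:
p = 8
d = -7099/1242 (d = 95*(-1/54) + 91*(-1/23) = -95/54 - 91/23 = -7099/1242 ≈ -5.7158)
d*p = -7099/1242*8 = -28396/621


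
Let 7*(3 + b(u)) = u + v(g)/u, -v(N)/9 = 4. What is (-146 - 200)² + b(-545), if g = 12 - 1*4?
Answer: 65201158/545 ≈ 1.1964e+5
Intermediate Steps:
g = 8 (g = 12 - 4 = 8)
v(N) = -36 (v(N) = -9*4 = -36)
b(u) = -3 - 36/(7*u) + u/7 (b(u) = -3 + (u - 36/u)/7 = -3 + (-36/(7*u) + u/7) = -3 - 36/(7*u) + u/7)
(-146 - 200)² + b(-545) = (-146 - 200)² + (⅐)*(-36 - 545*(-21 - 545))/(-545) = (-346)² + (⅐)*(-1/545)*(-36 - 545*(-566)) = 119716 + (⅐)*(-1/545)*(-36 + 308470) = 119716 + (⅐)*(-1/545)*308434 = 119716 - 44062/545 = 65201158/545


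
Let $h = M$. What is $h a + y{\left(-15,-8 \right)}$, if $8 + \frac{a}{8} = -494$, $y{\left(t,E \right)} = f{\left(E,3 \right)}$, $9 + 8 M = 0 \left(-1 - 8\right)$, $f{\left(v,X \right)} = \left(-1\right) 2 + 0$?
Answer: $4516$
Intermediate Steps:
$f{\left(v,X \right)} = -2$ ($f{\left(v,X \right)} = -2 + 0 = -2$)
$M = - \frac{9}{8}$ ($M = - \frac{9}{8} + \frac{0 \left(-1 - 8\right)}{8} = - \frac{9}{8} + \frac{0 \left(-9\right)}{8} = - \frac{9}{8} + \frac{1}{8} \cdot 0 = - \frac{9}{8} + 0 = - \frac{9}{8} \approx -1.125$)
$y{\left(t,E \right)} = -2$
$h = - \frac{9}{8} \approx -1.125$
$a = -4016$ ($a = -64 + 8 \left(-494\right) = -64 - 3952 = -4016$)
$h a + y{\left(-15,-8 \right)} = \left(- \frac{9}{8}\right) \left(-4016\right) - 2 = 4518 - 2 = 4516$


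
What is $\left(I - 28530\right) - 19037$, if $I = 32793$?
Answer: $-14774$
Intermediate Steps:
$\left(I - 28530\right) - 19037 = \left(32793 - 28530\right) - 19037 = 4263 - 19037 = -14774$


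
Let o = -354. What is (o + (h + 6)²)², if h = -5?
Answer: 124609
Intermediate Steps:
(o + (h + 6)²)² = (-354 + (-5 + 6)²)² = (-354 + 1²)² = (-354 + 1)² = (-353)² = 124609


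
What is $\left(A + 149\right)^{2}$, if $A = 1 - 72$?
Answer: $6084$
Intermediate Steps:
$A = -71$
$\left(A + 149\right)^{2} = \left(-71 + 149\right)^{2} = 78^{2} = 6084$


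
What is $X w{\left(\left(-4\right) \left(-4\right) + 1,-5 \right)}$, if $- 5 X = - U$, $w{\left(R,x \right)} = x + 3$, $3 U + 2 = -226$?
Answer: $\frac{152}{5} \approx 30.4$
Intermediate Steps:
$U = -76$ ($U = - \frac{2}{3} + \frac{1}{3} \left(-226\right) = - \frac{2}{3} - \frac{226}{3} = -76$)
$w{\left(R,x \right)} = 3 + x$
$X = - \frac{76}{5}$ ($X = - \frac{\left(-1\right) \left(-76\right)}{5} = \left(- \frac{1}{5}\right) 76 = - \frac{76}{5} \approx -15.2$)
$X w{\left(\left(-4\right) \left(-4\right) + 1,-5 \right)} = - \frac{76 \left(3 - 5\right)}{5} = \left(- \frac{76}{5}\right) \left(-2\right) = \frac{152}{5}$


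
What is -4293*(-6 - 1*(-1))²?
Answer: -107325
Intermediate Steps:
-4293*(-6 - 1*(-1))² = -4293*(-6 + 1)² = -4293*(-5)² = -4293*25 = -107325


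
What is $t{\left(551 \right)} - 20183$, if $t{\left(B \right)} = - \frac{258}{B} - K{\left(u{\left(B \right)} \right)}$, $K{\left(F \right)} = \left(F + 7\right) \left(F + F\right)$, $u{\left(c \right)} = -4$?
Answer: $- \frac{11107867}{551} \approx -20159.0$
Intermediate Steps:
$K{\left(F \right)} = 2 F \left(7 + F\right)$ ($K{\left(F \right)} = \left(7 + F\right) 2 F = 2 F \left(7 + F\right)$)
$t{\left(B \right)} = 24 - \frac{258}{B}$ ($t{\left(B \right)} = - \frac{258}{B} - 2 \left(-4\right) \left(7 - 4\right) = - \frac{258}{B} - 2 \left(-4\right) 3 = - \frac{258}{B} - -24 = - \frac{258}{B} + 24 = 24 - \frac{258}{B}$)
$t{\left(551 \right)} - 20183 = \left(24 - \frac{258}{551}\right) - 20183 = \frac{12966}{551} - 20183 = - \frac{11107867}{551}$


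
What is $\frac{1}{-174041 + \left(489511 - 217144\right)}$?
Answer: $\frac{1}{98326} \approx 1.017 \cdot 10^{-5}$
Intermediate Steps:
$\frac{1}{-174041 + \left(489511 - 217144\right)} = \frac{1}{-174041 + 272367} = \frac{1}{98326}$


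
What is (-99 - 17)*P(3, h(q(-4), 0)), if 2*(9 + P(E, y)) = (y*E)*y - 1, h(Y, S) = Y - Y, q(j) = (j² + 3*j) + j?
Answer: 1102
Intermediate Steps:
q(j) = j² + 4*j
h(Y, S) = 0
P(E, y) = -19/2 + E*y²/2 (P(E, y) = -9 + ((y*E)*y - 1)/2 = -9 + ((E*y)*y - 1)/2 = -9 + (E*y² - 1)/2 = -9 + (-1 + E*y²)/2 = -9 + (-½ + E*y²/2) = -19/2 + E*y²/2)
(-99 - 17)*P(3, h(q(-4), 0)) = (-99 - 17)*(-19/2 + (½)*3*0²) = -116*(-19/2 + (½)*3*0) = -116*(-19/2 + 0) = -116*(-19/2) = 1102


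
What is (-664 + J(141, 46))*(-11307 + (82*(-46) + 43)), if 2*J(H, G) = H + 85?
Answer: 8284836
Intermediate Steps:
J(H, G) = 85/2 + H/2 (J(H, G) = (H + 85)/2 = (85 + H)/2 = 85/2 + H/2)
(-664 + J(141, 46))*(-11307 + (82*(-46) + 43)) = (-664 + (85/2 + (1/2)*141))*(-11307 + (82*(-46) + 43)) = (-664 + (85/2 + 141/2))*(-11307 + (-3772 + 43)) = (-664 + 113)*(-11307 - 3729) = -551*(-15036) = 8284836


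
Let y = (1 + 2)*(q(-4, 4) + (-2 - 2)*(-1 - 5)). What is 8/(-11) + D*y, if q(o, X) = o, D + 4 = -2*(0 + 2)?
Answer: -5288/11 ≈ -480.73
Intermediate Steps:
D = -8 (D = -4 - 2*(0 + 2) = -4 - 2*2 = -4 - 4 = -8)
y = 60 (y = (1 + 2)*(-4 + (-2 - 2)*(-1 - 5)) = 3*(-4 - 4*(-6)) = 3*(-4 + 24) = 3*20 = 60)
8/(-11) + D*y = 8/(-11) - 8*60 = 8*(-1/11) - 480 = -8/11 - 480 = -5288/11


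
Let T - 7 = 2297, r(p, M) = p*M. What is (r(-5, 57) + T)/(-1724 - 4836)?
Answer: -2019/6560 ≈ -0.30777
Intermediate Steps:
r(p, M) = M*p
T = 2304 (T = 7 + 2297 = 2304)
(r(-5, 57) + T)/(-1724 - 4836) = (57*(-5) + 2304)/(-1724 - 4836) = (-285 + 2304)/(-6560) = 2019*(-1/6560) = -2019/6560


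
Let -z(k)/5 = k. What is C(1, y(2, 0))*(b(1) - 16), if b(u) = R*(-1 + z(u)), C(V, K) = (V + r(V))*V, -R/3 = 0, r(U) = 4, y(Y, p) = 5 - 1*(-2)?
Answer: -80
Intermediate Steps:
y(Y, p) = 7 (y(Y, p) = 5 + 2 = 7)
R = 0 (R = -3*0 = 0)
z(k) = -5*k
C(V, K) = V*(4 + V) (C(V, K) = (V + 4)*V = (4 + V)*V = V*(4 + V))
b(u) = 0 (b(u) = 0*(-1 - 5*u) = 0)
C(1, y(2, 0))*(b(1) - 16) = (1*(4 + 1))*(0 - 16) = (1*5)*(-16) = 5*(-16) = -80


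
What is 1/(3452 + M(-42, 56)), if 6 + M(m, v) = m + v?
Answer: 1/3460 ≈ 0.00028902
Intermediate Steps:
M(m, v) = -6 + m + v (M(m, v) = -6 + (m + v) = -6 + m + v)
1/(3452 + M(-42, 56)) = 1/(3452 + (-6 - 42 + 56)) = 1/(3452 + 8) = 1/3460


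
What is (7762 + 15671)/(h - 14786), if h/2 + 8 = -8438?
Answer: -23433/31678 ≈ -0.73973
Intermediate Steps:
h = -16892 (h = -16 + 2*(-8438) = -16 - 16876 = -16892)
(7762 + 15671)/(h - 14786) = (7762 + 15671)/(-16892 - 14786) = 23433/(-31678) = 23433*(-1/31678) = -23433/31678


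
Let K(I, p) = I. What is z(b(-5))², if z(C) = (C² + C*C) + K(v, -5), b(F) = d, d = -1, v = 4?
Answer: 36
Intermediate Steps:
b(F) = -1
z(C) = 4 + 2*C² (z(C) = (C² + C*C) + 4 = (C² + C²) + 4 = 2*C² + 4 = 4 + 2*C²)
z(b(-5))² = (4 + 2*(-1)²)² = (4 + 2*1)² = (4 + 2)² = 6² = 36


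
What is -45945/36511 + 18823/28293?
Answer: -612675332/1033005723 ≈ -0.59310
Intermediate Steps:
-45945/36511 + 18823/28293 = -612675332/1033005723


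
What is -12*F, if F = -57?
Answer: 684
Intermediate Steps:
-12*F = -12*(-57) = 684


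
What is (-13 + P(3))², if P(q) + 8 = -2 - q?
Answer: 676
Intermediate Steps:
P(q) = -10 - q (P(q) = -8 + (-2 - q) = -10 - q)
(-13 + P(3))² = (-13 + (-10 - 1*3))² = (-13 + (-10 - 3))² = (-13 - 13)² = (-26)² = 676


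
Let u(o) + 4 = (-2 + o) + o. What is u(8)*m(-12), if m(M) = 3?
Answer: 30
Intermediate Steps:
u(o) = -6 + 2*o (u(o) = -4 + ((-2 + o) + o) = -4 + (-2 + 2*o) = -6 + 2*o)
u(8)*m(-12) = (-6 + 2*8)*3 = (-6 + 16)*3 = 10*3 = 30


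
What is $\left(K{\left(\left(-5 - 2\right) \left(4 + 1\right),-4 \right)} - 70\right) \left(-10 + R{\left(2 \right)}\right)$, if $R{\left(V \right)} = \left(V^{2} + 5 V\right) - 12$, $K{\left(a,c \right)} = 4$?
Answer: $528$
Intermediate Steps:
$R{\left(V \right)} = -12 + V^{2} + 5 V$
$\left(K{\left(\left(-5 - 2\right) \left(4 + 1\right),-4 \right)} - 70\right) \left(-10 + R{\left(2 \right)}\right) = \left(4 - 70\right) \left(-10 + \left(-12 + 2^{2} + 5 \cdot 2\right)\right) = - 66 \left(-10 + \left(-12 + 4 + 10\right)\right) = - 66 \left(-10 + 2\right) = \left(-66\right) \left(-8\right) = 528$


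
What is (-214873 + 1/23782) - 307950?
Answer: -12433776585/23782 ≈ -5.2282e+5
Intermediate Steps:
(-214873 + 1/23782) - 307950 = -5110109685/23782 - 307950 = -12433776585/23782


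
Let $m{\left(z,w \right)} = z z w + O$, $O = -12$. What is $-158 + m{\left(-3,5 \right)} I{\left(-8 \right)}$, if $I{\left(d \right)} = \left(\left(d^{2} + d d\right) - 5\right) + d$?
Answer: $3637$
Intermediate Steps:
$m{\left(z,w \right)} = -12 + w z^{2}$ ($m{\left(z,w \right)} = z z w - 12 = z^{2} w - 12 = w z^{2} - 12 = -12 + w z^{2}$)
$I{\left(d \right)} = -5 + d + 2 d^{2}$ ($I{\left(d \right)} = \left(\left(d^{2} + d^{2}\right) - 5\right) + d = \left(2 d^{2} - 5\right) + d = \left(-5 + 2 d^{2}\right) + d = -5 + d + 2 d^{2}$)
$-158 + m{\left(-3,5 \right)} I{\left(-8 \right)} = -158 + \left(-12 + 5 \left(-3\right)^{2}\right) \left(-5 - 8 + 2 \left(-8\right)^{2}\right) = -158 + \left(-12 + 5 \cdot 9\right) \left(-5 - 8 + 2 \cdot 64\right) = -158 + \left(-12 + 45\right) \left(-5 - 8 + 128\right) = -158 + 33 \cdot 115 = -158 + 3795 = 3637$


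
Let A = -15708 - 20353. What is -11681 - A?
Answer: 24380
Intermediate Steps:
A = -36061
-11681 - A = -11681 - 1*(-36061) = -11681 + 36061 = 24380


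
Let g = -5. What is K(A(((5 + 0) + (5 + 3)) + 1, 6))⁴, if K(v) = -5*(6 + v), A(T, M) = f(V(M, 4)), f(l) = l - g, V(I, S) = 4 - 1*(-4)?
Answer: 81450625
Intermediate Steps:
V(I, S) = 8 (V(I, S) = 4 + 4 = 8)
f(l) = 5 + l (f(l) = l - 1*(-5) = l + 5 = 5 + l)
A(T, M) = 13 (A(T, M) = 5 + 8 = 13)
K(v) = -30 - 5*v
K(A(((5 + 0) + (5 + 3)) + 1, 6))⁴ = (-30 - 5*13)⁴ = (-30 - 65)⁴ = (-95)⁴ = 81450625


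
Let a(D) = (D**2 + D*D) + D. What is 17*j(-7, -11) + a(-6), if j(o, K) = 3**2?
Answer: 219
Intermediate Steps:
a(D) = D + 2*D**2 (a(D) = (D**2 + D**2) + D = 2*D**2 + D = D + 2*D**2)
j(o, K) = 9
17*j(-7, -11) + a(-6) = 17*9 - 6*(1 + 2*(-6)) = 153 - 6*(1 - 12) = 153 - 6*(-11) = 153 + 66 = 219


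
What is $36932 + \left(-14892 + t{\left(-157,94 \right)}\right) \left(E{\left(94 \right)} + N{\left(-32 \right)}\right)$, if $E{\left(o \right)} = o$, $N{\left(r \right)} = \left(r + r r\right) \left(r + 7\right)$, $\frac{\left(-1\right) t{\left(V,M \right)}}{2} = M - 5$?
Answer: $372356352$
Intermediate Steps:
$t{\left(V,M \right)} = 10 - 2 M$ ($t{\left(V,M \right)} = - 2 \left(M - 5\right) = - 2 \left(-5 + M\right) = 10 - 2 M$)
$N{\left(r \right)} = \left(7 + r\right) \left(r + r^{2}\right)$ ($N{\left(r \right)} = \left(r + r^{2}\right) \left(7 + r\right) = \left(7 + r\right) \left(r + r^{2}\right)$)
$36932 + \left(-14892 + t{\left(-157,94 \right)}\right) \left(E{\left(94 \right)} + N{\left(-32 \right)}\right) = 36932 + \left(-14892 + \left(10 - 188\right)\right) \left(94 - 32 \left(7 + \left(-32\right)^{2} + 8 \left(-32\right)\right)\right) = 36932 + \left(-14892 + \left(10 - 188\right)\right) \left(94 - 32 \left(7 + 1024 - 256\right)\right) = 36932 + \left(-14892 - 178\right) \left(94 - 24800\right) = 36932 - 15070 \left(94 - 24800\right) = 36932 - -372319420 = 36932 + 372319420 = 372356352$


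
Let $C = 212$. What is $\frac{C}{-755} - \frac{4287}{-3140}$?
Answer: $\frac{514201}{474140} \approx 1.0845$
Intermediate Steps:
$\frac{C}{-755} - \frac{4287}{-3140} = \frac{212}{-755} - \frac{4287}{-3140} = 212 \left(- \frac{1}{755}\right) - - \frac{4287}{3140} = - \frac{212}{755} + \frac{4287}{3140} = \frac{514201}{474140}$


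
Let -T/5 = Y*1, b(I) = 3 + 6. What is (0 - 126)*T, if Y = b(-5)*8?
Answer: 45360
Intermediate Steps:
b(I) = 9
Y = 72 (Y = 9*8 = 72)
T = -360 ≈ -360.00
(0 - 126)*T = (0 - 126)*(-360) = -126*(-360) = 45360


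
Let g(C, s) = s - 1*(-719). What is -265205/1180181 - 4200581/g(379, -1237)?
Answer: 708186929853/87333394 ≈ 8109.0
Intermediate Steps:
g(C, s) = 719 + s (g(C, s) = s + 719 = 719 + s)
-265205/1180181 - 4200581/g(379, -1237) = -265205/1180181 - 4200581/(719 - 1237) = -265205*1/1180181 - 4200581/(-518) = -265205/1180181 - 4200581*(-1/518) = -265205/1180181 + 600083/74 = 708186929853/87333394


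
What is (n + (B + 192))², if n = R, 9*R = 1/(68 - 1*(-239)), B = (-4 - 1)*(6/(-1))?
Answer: 376243611769/7634169 ≈ 49284.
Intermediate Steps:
B = 30 (B = -30*(-1) = -5*(-6) = 30)
R = 1/2763 (R = 1/(9*(68 - 1*(-239))) = 1/(9*(68 + 239)) = (⅑)/307 = (⅑)*(1/307) = 1/2763 ≈ 0.00036193)
n = 1/2763 ≈ 0.00036193
(n + (B + 192))² = (1/2763 + (30 + 192))² = (1/2763 + 222)² = (613387/2763)² = 376243611769/7634169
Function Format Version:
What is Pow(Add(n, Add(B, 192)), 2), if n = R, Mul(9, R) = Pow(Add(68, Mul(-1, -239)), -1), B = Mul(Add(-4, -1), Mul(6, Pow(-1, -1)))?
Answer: Rational(376243611769, 7634169) ≈ 49284.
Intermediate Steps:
B = 30 (B = Mul(-5, Mul(6, -1)) = Mul(-5, -6) = 30)
R = Rational(1, 2763) (R = Mul(Rational(1, 9), Pow(Add(68, Mul(-1, -239)), -1)) = Mul(Rational(1, 9), Pow(Add(68, 239), -1)) = Mul(Rational(1, 9), Pow(307, -1)) = Mul(Rational(1, 9), Rational(1, 307)) = Rational(1, 2763) ≈ 0.00036193)
n = Rational(1, 2763) ≈ 0.00036193
Pow(Add(n, Add(B, 192)), 2) = Pow(Add(Rational(1, 2763), Add(30, 192)), 2) = Pow(Add(Rational(1, 2763), 222), 2) = Pow(Rational(613387, 2763), 2) = Rational(376243611769, 7634169)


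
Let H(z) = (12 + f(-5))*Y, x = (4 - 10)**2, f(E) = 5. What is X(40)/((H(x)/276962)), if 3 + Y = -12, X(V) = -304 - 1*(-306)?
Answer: -553924/255 ≈ -2172.3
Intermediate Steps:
X(V) = 2 (X(V) = -304 + 306 = 2)
Y = -15 (Y = -3 - 12 = -15)
x = 36 (x = (-6)**2 = 36)
H(z) = -255 (H(z) = (12 + 5)*(-15) = 17*(-15) = -255)
X(40)/((H(x)/276962)) = 2/((-255/276962)) = 2/((-255*1/276962)) = 2/(-255/276962) = 2*(-276962/255) = -553924/255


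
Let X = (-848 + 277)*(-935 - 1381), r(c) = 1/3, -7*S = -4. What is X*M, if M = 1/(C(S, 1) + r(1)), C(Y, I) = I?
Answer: 991827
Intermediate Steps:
S = 4/7 (S = -⅐*(-4) = 4/7 ≈ 0.57143)
r(c) = ⅓
X = 1322436 (X = -571*(-2316) = 1322436)
M = ¾ (M = 1/(1 + ⅓) = 1/(4/3) = ¾ ≈ 0.75000)
X*M = 1322436*(¾) = 991827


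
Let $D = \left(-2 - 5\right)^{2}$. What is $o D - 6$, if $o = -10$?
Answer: $-496$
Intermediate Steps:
$D = 49$ ($D = \left(-7\right)^{2} = 49$)
$o D - 6 = \left(-10\right) 49 - 6 = -490 - 6 = -496$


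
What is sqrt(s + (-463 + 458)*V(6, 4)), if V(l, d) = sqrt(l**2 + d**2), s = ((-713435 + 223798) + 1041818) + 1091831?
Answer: sqrt(1644012 - 10*sqrt(13)) ≈ 1282.2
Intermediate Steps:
s = 1644012 (s = (-489637 + 1041818) + 1091831 = 552181 + 1091831 = 1644012)
V(l, d) = sqrt(d**2 + l**2)
sqrt(s + (-463 + 458)*V(6, 4)) = sqrt(1644012 + (-463 + 458)*sqrt(4**2 + 6**2)) = sqrt(1644012 - 5*sqrt(16 + 36)) = sqrt(1644012 - 10*sqrt(13))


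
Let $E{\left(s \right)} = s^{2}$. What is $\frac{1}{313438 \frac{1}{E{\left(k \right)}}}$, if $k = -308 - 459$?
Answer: $\frac{588289}{313438} \approx 1.8769$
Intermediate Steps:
$k = -767$ ($k = -308 - 459 = -767$)
$\frac{1}{313438 \frac{1}{E{\left(k \right)}}} = \frac{1}{313438 \frac{1}{\left(-767\right)^{2}}} = \frac{1}{313438 \cdot \frac{1}{588289}} = \frac{1}{\frac{313438}{588289}} = \frac{588289}{313438}$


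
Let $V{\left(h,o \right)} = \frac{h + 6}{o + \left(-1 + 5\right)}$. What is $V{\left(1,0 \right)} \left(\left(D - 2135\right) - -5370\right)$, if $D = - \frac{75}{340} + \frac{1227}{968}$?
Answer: $\frac{372766723}{65824} \approx 5663.1$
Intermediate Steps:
$V{\left(h,o \right)} = \frac{6 + h}{4 + o}$ ($V{\left(h,o \right)} = \frac{6 + h}{o + 4} = \frac{6 + h}{4 + o}$)
$D = \frac{17229}{16456}$ ($D = \left(-75\right) \frac{1}{340} + 1227 \cdot \frac{1}{968} = - \frac{15}{68} + \frac{1227}{968} = \frac{17229}{16456} \approx 1.047$)
$V{\left(1,0 \right)} \left(\left(D - 2135\right) - -5370\right) = \frac{6 + 1}{4 + 0} \left(\left(\frac{17229}{16456} - 2135\right) - -5370\right) = \frac{1}{4} \cdot 7 \left(- \frac{35116331}{16456} + 5370\right) = \frac{1}{4} \cdot 7 \cdot \frac{53252389}{16456} = \frac{7}{4} \cdot \frac{53252389}{16456} = \frac{372766723}{65824}$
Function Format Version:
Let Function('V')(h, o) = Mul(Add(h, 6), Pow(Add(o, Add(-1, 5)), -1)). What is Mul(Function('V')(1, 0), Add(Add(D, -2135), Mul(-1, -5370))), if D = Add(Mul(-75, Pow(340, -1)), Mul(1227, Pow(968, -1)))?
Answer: Rational(372766723, 65824) ≈ 5663.1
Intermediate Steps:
Function('V')(h, o) = Mul(Pow(Add(4, o), -1), Add(6, h)) (Function('V')(h, o) = Mul(Add(6, h), Pow(Add(o, 4), -1)) = Mul(Add(6, h), Pow(Add(4, o), -1)) = Mul(Pow(Add(4, o), -1), Add(6, h)))
D = Rational(17229, 16456) (D = Add(Mul(-75, Rational(1, 340)), Mul(1227, Rational(1, 968))) = Add(Rational(-15, 68), Rational(1227, 968)) = Rational(17229, 16456) ≈ 1.0470)
Mul(Function('V')(1, 0), Add(Add(D, -2135), Mul(-1, -5370))) = Mul(Mul(Pow(Add(4, 0), -1), Add(6, 1)), Add(Add(Rational(17229, 16456), -2135), Mul(-1, -5370))) = Mul(Mul(Pow(4, -1), 7), Add(Rational(-35116331, 16456), 5370)) = Mul(Mul(Rational(1, 4), 7), Rational(53252389, 16456)) = Mul(Rational(7, 4), Rational(53252389, 16456)) = Rational(372766723, 65824)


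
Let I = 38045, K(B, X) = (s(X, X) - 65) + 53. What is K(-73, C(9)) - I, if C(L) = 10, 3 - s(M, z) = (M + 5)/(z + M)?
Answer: -152219/4 ≈ -38055.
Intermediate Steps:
s(M, z) = 3 - (5 + M)/(M + z) (s(M, z) = 3 - (M + 5)/(z + M) = 3 - (5 + M)/(M + z))
K(B, X) = -12 + (-5 + 5*X)/(2*X) (K(B, X) = ((-5 + 2*X + 3*X)/(X + X) - 65) + 53 = ((-5 + 5*X)/((2*X)) - 65) + 53 = ((1/(2*X))*(-5 + 5*X) - 65) + 53 = ((-5 + 5*X)/(2*X) - 65) + 53 = (-65 + (-5 + 5*X)/(2*X)) + 53 = -12 + (-5 + 5*X)/(2*X))
K(-73, C(9)) - I = (½)*(-5 - 19*10)/10 - 1*38045 = (½)*(⅒)*(-5 - 190) - 38045 = (½)*(⅒)*(-195) - 38045 = -39/4 - 38045 = -152219/4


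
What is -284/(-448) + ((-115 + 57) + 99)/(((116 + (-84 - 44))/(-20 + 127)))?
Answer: -122623/336 ≈ -364.95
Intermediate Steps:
-284/(-448) + ((-115 + 57) + 99)/(((116 + (-84 - 44))/(-20 + 127))) = -284*(-1/448) + (-58 + 99)/(((116 - 128)/107)) = 71/112 + 41/((-12*1/107)) = 71/112 + 41/(-12/107) = 71/112 + 41*(-107/12) = 71/112 - 4387/12 = -122623/336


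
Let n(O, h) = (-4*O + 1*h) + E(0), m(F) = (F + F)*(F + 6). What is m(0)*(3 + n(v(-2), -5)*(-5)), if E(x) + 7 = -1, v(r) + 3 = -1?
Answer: 0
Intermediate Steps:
v(r) = -4 (v(r) = -3 - 1 = -4)
E(x) = -8 (E(x) = -7 - 1 = -8)
m(F) = 2*F*(6 + F) (m(F) = (2*F)*(6 + F) = 2*F*(6 + F))
n(O, h) = -8 + h - 4*O (n(O, h) = (-4*O + 1*h) - 8 = (-4*O + h) - 8 = (h - 4*O) - 8 = -8 + h - 4*O)
m(0)*(3 + n(v(-2), -5)*(-5)) = (2*0*(6 + 0))*(3 + (-8 - 5 - 4*(-4))*(-5)) = (2*0*6)*(3 + (-8 - 5 + 16)*(-5)) = 0*(3 + 3*(-5)) = 0*(3 - 15) = 0*(-12) = 0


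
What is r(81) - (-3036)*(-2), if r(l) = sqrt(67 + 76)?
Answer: -6072 + sqrt(143) ≈ -6060.0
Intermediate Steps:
r(l) = sqrt(143)
r(81) - (-3036)*(-2) = sqrt(143) - (-3036)*(-2) = sqrt(143) - 1012*6 = sqrt(143) - 6072 = -6072 + sqrt(143)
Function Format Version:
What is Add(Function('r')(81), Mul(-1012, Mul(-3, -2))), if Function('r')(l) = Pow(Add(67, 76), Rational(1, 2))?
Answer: Add(-6072, Pow(143, Rational(1, 2))) ≈ -6060.0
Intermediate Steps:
Function('r')(l) = Pow(143, Rational(1, 2))
Add(Function('r')(81), Mul(-1012, Mul(-3, -2))) = Add(Pow(143, Rational(1, 2)), Mul(-1012, Mul(-3, -2))) = Add(Pow(143, Rational(1, 2)), Mul(-1012, 6)) = Add(Pow(143, Rational(1, 2)), -6072) = Add(-6072, Pow(143, Rational(1, 2)))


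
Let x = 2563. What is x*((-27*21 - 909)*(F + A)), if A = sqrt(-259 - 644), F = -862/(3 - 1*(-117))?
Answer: 135872319/5 - 3782988*I*sqrt(903) ≈ 2.7174e+7 - 1.1368e+8*I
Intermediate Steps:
F = -431/60 (F = -862/(3 + 117) = -862/120 = -862*1/120 = -431/60 ≈ -7.1833)
A = I*sqrt(903) (A = sqrt(-903) = I*sqrt(903) ≈ 30.05*I)
x*((-27*21 - 909)*(F + A)) = 2563*((-27*21 - 909)*(-431/60 + I*sqrt(903))) = 2563*((-567 - 909)*(-431/60 + I*sqrt(903))) = 2563*(-1476*(-431/60 + I*sqrt(903))) = 2563*(53013/5 - 1476*I*sqrt(903)) = 135872319/5 - 3782988*I*sqrt(903)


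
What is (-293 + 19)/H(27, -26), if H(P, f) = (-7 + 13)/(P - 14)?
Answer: -1781/3 ≈ -593.67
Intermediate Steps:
H(P, f) = 6/(-14 + P)
(-293 + 19)/H(27, -26) = (-293 + 19)/((6/(-14 + 27))) = -274/(6/13) = -274/(6*(1/13)) = -274/6/13 = -274*13/6 = -1781/3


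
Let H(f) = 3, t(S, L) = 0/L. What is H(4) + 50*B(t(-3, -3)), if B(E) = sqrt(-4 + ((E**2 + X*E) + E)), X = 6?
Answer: 3 + 100*I ≈ 3.0 + 100.0*I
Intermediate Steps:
t(S, L) = 0
B(E) = sqrt(-4 + E**2 + 7*E) (B(E) = sqrt(-4 + ((E**2 + 6*E) + E)) = sqrt(-4 + (E**2 + 7*E)) = sqrt(-4 + E**2 + 7*E))
H(4) + 50*B(t(-3, -3)) = 3 + 50*sqrt(-4 + 0**2 + 7*0) = 3 + 50*sqrt(-4 + 0 + 0) = 3 + 50*sqrt(-4) = 3 + 50*(2*I) = 3 + 100*I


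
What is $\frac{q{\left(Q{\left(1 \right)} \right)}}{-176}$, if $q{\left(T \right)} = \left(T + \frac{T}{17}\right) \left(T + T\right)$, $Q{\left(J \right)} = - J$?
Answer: $- \frac{9}{748} \approx -0.012032$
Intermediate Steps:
$q{\left(T \right)} = \frac{36 T^{2}}{17}$ ($q{\left(T \right)} = \left(T + T \frac{1}{17}\right) 2 T = \left(T + \frac{T}{17}\right) 2 T = \frac{18 T}{17} \cdot 2 T = \frac{36 T^{2}}{17}$)
$\frac{q{\left(Q{\left(1 \right)} \right)}}{-176} = \frac{\frac{36}{17} \left(\left(-1\right) 1\right)^{2}}{-176} = \frac{36 \left(-1\right)^{2}}{17} \left(- \frac{1}{176}\right) = \frac{36}{17} \cdot 1 \left(- \frac{1}{176}\right) = \frac{36}{17} \left(- \frac{1}{176}\right) = - \frac{9}{748}$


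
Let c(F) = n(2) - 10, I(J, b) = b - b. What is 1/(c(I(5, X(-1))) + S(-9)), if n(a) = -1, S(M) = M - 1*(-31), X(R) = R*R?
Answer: 1/11 ≈ 0.090909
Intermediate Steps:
X(R) = R²
S(M) = 31 + M (S(M) = M + 31 = 31 + M)
I(J, b) = 0
c(F) = -11 (c(F) = -1 - 10 = -11)
1/(c(I(5, X(-1))) + S(-9)) = 1/(-11 + (31 - 9)) = 1/(-11 + 22) = 1/11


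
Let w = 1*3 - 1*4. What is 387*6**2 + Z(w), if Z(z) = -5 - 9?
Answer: 13918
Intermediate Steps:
w = -1 (w = 3 - 4 = -1)
Z(z) = -14
387*6**2 + Z(w) = 387*6**2 - 14 = 387*36 - 14 = 13932 - 14 = 13918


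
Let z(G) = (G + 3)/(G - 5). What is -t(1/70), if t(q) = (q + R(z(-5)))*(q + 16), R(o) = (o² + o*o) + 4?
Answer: -1606393/24500 ≈ -65.567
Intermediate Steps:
z(G) = (3 + G)/(-5 + G)
R(o) = 4 + 2*o² (R(o) = (o² + o²) + 4 = 2*o² + 4 = 4 + 2*o²)
t(q) = (16 + q)*(102/25 + q) (t(q) = (q + (4 + 2*((3 - 5)/(-5 - 5))²))*(q + 16) = (q + (4 + 2*(-2/(-10))²))*(16 + q) = (q + (4 + 2*(-⅒*(-2))²))*(16 + q) = (q + (4 + 2*(⅕)²))*(16 + q) = (q + (4 + 2*(1/25)))*(16 + q) = (q + (4 + 2/25))*(16 + q) = (q + 102/25)*(16 + q) = (102/25 + q)*(16 + q) = (16 + q)*(102/25 + q))
-t(1/70) = -(1632/25 + (1/70)² + 502*(1/70)/25) = -(1632/25 + (1*(1/70))² + 502*(1*(1/70))/25) = -(1632/25 + (1/70)² + (502/25)*(1/70)) = -(1632/25 + 1/4900 + 251/875) = -1*1606393/24500 = -1606393/24500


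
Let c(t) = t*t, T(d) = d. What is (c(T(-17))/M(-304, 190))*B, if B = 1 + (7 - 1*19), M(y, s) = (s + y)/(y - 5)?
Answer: -327437/38 ≈ -8616.8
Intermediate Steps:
M(y, s) = (s + y)/(-5 + y)
c(t) = t²
B = -11 (B = 1 + (7 - 19) = 1 - 12 = -11)
(c(T(-17))/M(-304, 190))*B = ((-17)²/(((190 - 304)/(-5 - 304))))*(-11) = (289/((-114/(-309))))*(-11) = (289/((-1/309*(-114))))*(-11) = (289/(38/103))*(-11) = (289*(103/38))*(-11) = (29767/38)*(-11) = -327437/38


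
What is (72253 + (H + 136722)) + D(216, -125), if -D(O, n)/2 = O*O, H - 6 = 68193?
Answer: 183862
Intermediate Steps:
H = 68199 (H = 6 + 68193 = 68199)
D(O, n) = -2*O² (D(O, n) = -2*O*O = -2*O²)
(72253 + (H + 136722)) + D(216, -125) = (72253 + (68199 + 136722)) - 2*216² = (72253 + 204921) - 2*46656 = 277174 - 93312 = 183862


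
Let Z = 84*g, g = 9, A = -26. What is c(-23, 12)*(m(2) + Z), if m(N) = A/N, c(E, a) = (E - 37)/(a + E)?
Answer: 44580/11 ≈ 4052.7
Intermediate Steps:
c(E, a) = (-37 + E)/(E + a)
m(N) = -26/N
Z = 756 (Z = 84*9 = 756)
c(-23, 12)*(m(2) + Z) = ((-37 - 23)/(-23 + 12))*(-26/2 + 756) = (-60/(-11))*(-26*½ + 756) = (-1/11*(-60))*(-13 + 756) = (60/11)*743 = 44580/11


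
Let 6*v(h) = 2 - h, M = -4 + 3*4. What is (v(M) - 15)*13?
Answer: -208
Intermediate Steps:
M = 8 (M = -4 + 12 = 8)
v(h) = ⅓ - h/6 (v(h) = (2 - h)/6 = ⅓ - h/6)
(v(M) - 15)*13 = ((⅓ - ⅙*8) - 15)*13 = ((⅓ - 4/3) - 15)*13 = (-1 - 15)*13 = -16*13 = -208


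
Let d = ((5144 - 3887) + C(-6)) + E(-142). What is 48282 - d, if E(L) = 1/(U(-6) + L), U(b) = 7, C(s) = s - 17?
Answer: 6351481/135 ≈ 47048.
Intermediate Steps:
C(s) = -17 + s
E(L) = 1/(7 + L)
d = 166589/135 (d = ((5144 - 3887) + (-17 - 6)) + 1/(7 - 142) = (1257 - 23) + 1/(-135) = 1234 - 1/135 = 166589/135 ≈ 1234.0)
48282 - d = 48282 - 1*166589/135 = 48282 - 166589/135 = 6351481/135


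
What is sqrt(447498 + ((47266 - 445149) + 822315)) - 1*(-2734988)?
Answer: 2734988 + sqrt(871930) ≈ 2.7359e+6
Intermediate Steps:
sqrt(447498 + ((47266 - 445149) + 822315)) - 1*(-2734988) = sqrt(447498 + (-397883 + 822315)) + 2734988 = sqrt(447498 + 424432) + 2734988 = sqrt(871930) + 2734988 = 2734988 + sqrt(871930)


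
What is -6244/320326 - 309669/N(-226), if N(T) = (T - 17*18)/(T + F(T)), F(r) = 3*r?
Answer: -11209039041848/21301679 ≈ -5.2620e+5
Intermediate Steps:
N(T) = (-306 + T)/(4*T) (N(T) = (T - 17*18)/(T + 3*T) = (T - 306)/((4*T)) = (-306 + T)*(1/(4*T)) = (-306 + T)/(4*T))
-6244/320326 - 309669/N(-226) = -6244/320326 - 309669*(-904/(-306 - 226)) = -6244*1/320326 - 309669/((¼)*(-1/226)*(-532)) = -3122/160163 - 309669/133/226 = -3122/160163 - 309669*226/133 = -3122/160163 - 69985194/133 = -11209039041848/21301679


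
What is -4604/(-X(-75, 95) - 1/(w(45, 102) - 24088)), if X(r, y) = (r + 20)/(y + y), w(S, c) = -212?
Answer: -2125666800/133669 ≈ -15902.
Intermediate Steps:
X(r, y) = (20 + r)/(2*y) (X(r, y) = (20 + r)/((2*y)) = (20 + r)*(1/(2*y)) = (20 + r)/(2*y))
-4604/(-X(-75, 95) - 1/(w(45, 102) - 24088)) = -4604/(-(20 - 75)/(2*95) - 1/(-212 - 24088)) = -4604/(-(-55)/(2*95) - 1/(-24300)) = -4604/(-1*(-11/38) - 1*(-1/24300)) = -4604/(11/38 + 1/24300) = -4604/133669/461700 = -4604*461700/133669 = -2125666800/133669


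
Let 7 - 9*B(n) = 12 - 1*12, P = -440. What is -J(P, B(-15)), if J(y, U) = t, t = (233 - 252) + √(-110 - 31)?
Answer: 19 - I*√141 ≈ 19.0 - 11.874*I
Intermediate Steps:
t = -19 + I*√141 (t = -19 + √(-141) = -19 + I*√141 ≈ -19.0 + 11.874*I)
B(n) = 7/9 (B(n) = 7/9 - (12 - 1*12)/9 = 7/9 - (12 - 12)/9 = 7/9 - ⅑*0 = 7/9 + 0 = 7/9)
J(y, U) = -19 + I*√141
-J(P, B(-15)) = -(-19 + I*√141) = 19 - I*√141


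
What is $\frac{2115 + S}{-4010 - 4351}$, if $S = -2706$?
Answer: $\frac{197}{2787} \approx 0.070685$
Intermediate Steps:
$\frac{2115 + S}{-4010 - 4351} = \frac{2115 - 2706}{-4010 - 4351} = - \frac{591}{-8361} = \left(-591\right) \left(- \frac{1}{8361}\right) = \frac{197}{2787}$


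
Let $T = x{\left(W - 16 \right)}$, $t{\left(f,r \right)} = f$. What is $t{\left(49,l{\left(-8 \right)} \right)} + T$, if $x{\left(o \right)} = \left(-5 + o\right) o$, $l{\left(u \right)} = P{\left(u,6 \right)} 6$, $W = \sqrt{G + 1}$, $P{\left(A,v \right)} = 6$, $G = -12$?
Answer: $374 - 37 i \sqrt{11} \approx 374.0 - 122.72 i$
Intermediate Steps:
$W = i \sqrt{11}$ ($W = \sqrt{-12 + 1} = \sqrt{-11} = i \sqrt{11} \approx 3.3166 i$)
$l{\left(u \right)} = 36$ ($l{\left(u \right)} = 6 \cdot 6 = 36$)
$x{\left(o \right)} = o \left(-5 + o\right)$
$T = \left(-21 + i \sqrt{11}\right) \left(-16 + i \sqrt{11}\right)$ ($T = \left(i \sqrt{11} - 16\right) \left(-5 - \left(16 - i \sqrt{11}\right)\right) = \left(-16 + i \sqrt{11}\right) \left(-5 - \left(16 - i \sqrt{11}\right)\right) = \left(-16 + i \sqrt{11}\right) \left(-21 + i \sqrt{11}\right) = \left(-21 + i \sqrt{11}\right) \left(-16 + i \sqrt{11}\right) \approx 325.0 - 122.72 i$)
$t{\left(49,l{\left(-8 \right)} \right)} + T = 49 + \left(325 - 37 i \sqrt{11}\right) = 374 - 37 i \sqrt{11}$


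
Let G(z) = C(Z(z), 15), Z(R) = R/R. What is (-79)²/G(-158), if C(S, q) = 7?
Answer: 6241/7 ≈ 891.57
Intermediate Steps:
Z(R) = 1
G(z) = 7
(-79)²/G(-158) = (-79)²/7 = 6241*(⅐) = 6241/7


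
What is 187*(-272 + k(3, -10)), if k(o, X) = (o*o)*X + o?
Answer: -67133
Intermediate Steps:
k(o, X) = o + X*o**2 (k(o, X) = o**2*X + o = X*o**2 + o = o + X*o**2)
187*(-272 + k(3, -10)) = 187*(-272 + 3*(1 - 10*3)) = 187*(-272 + 3*(1 - 30)) = 187*(-272 + 3*(-29)) = 187*(-272 - 87) = 187*(-359) = -67133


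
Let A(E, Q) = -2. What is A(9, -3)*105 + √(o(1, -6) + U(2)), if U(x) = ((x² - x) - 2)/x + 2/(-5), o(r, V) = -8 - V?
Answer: -210 + 2*I*√15/5 ≈ -210.0 + 1.5492*I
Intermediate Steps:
U(x) = -⅖ + (-2 + x² - x)/x (U(x) = (-2 + x² - x)/x + 2*(-⅕) = (-2 + x² - x)/x - ⅖ = -⅖ + (-2 + x² - x)/x)
A(9, -3)*105 + √(o(1, -6) + U(2)) = -2*105 + √((-8 - 1*(-6)) + (-7/5 + 2 - 2/2)) = -210 + √((-8 + 6) + (-7/5 + 2 - 2*½)) = -210 + √(-2 + (-7/5 + 2 - 1)) = -210 + √(-2 - ⅖) = -210 + √(-12/5) = -210 + 2*I*√15/5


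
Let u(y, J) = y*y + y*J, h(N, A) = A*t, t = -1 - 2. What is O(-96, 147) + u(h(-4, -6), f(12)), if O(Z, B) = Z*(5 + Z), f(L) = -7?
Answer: 8934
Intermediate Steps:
t = -3
h(N, A) = -3*A (h(N, A) = A*(-3) = -3*A)
u(y, J) = y² + J*y
O(-96, 147) + u(h(-4, -6), f(12)) = -96*(5 - 96) + (-3*(-6))*(-7 - 3*(-6)) = -96*(-91) + 18*(-7 + 18) = 8736 + 18*11 = 8736 + 198 = 8934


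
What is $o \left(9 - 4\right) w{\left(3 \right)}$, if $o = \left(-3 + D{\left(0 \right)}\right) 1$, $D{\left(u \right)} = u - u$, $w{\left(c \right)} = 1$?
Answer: $-15$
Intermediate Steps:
$D{\left(u \right)} = 0$
$o = -3$ ($o = \left(-3 + 0\right) 1 = \left(-3\right) 1 = -3$)
$o \left(9 - 4\right) w{\left(3 \right)} = - 3 \left(9 - 4\right) 1 = - 3 \cdot 5 \cdot 1 = \left(-3\right) 5 = -15$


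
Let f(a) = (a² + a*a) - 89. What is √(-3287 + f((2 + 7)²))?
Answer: √9746 ≈ 98.722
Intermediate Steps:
f(a) = -89 + 2*a² (f(a) = (a² + a²) - 89 = 2*a² - 89 = -89 + 2*a²)
√(-3287 + f((2 + 7)²)) = √(-3287 + (-89 + 2*((2 + 7)²)²)) = √(-3287 + (-89 + 2*(9²)²)) = √(-3287 + (-89 + 2*81²)) = √(-3287 + (-89 + 2*6561)) = √(-3287 + (-89 + 13122)) = √(-3287 + 13033) = √9746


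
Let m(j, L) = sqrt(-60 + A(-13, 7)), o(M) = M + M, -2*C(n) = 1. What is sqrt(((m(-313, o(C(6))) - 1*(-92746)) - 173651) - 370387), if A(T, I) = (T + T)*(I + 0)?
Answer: sqrt(-451292 + 11*I*sqrt(2)) ≈ 0.01 + 671.78*I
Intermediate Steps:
C(n) = -1/2 (C(n) = -1/2*1 = -1/2)
o(M) = 2*M
A(T, I) = 2*I*T (A(T, I) = (2*T)*I = 2*I*T)
m(j, L) = 11*I*sqrt(2) (m(j, L) = sqrt(-60 + 2*7*(-13)) = sqrt(-60 - 182) = sqrt(-242) = 11*I*sqrt(2))
sqrt(((m(-313, o(C(6))) - 1*(-92746)) - 173651) - 370387) = sqrt(((11*I*sqrt(2) - 1*(-92746)) - 173651) - 370387) = sqrt(((11*I*sqrt(2) + 92746) - 173651) - 370387) = sqrt(((92746 + 11*I*sqrt(2)) - 173651) - 370387) = sqrt((-80905 + 11*I*sqrt(2)) - 370387) = sqrt(-451292 + 11*I*sqrt(2))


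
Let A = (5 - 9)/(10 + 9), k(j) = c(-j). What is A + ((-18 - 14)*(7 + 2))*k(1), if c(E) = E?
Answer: 5468/19 ≈ 287.79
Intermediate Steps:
k(j) = -j
A = -4/19 ≈ -0.21053
A + ((-18 - 14)*(7 + 2))*k(1) = -4/19 + ((-18 - 14)*(7 + 2))*(-1*1) = -4/19 - 32*9*(-1) = -4/19 - 288*(-1) = -4/19 + 288 = 5468/19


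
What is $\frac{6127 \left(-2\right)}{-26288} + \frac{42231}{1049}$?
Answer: $\frac{561511487}{13788056} \approx 40.724$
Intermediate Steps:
$\frac{6127 \left(-2\right)}{-26288} + \frac{42231}{1049} = \left(-12254\right) \left(- \frac{1}{26288}\right) + 42231 \cdot \frac{1}{1049} = \frac{6127}{13144} + \frac{42231}{1049} = \frac{561511487}{13788056}$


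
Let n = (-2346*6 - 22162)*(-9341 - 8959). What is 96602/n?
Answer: 48301/331577700 ≈ 0.00014567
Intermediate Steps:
n = 663155400 (n = (-14076 - 22162)*(-18300) = -36238*(-18300) = 663155400)
96602/n = 96602/663155400 = 96602*(1/663155400) = 48301/331577700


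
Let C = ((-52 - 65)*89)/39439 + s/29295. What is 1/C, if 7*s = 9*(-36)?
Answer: -299539205/79560003 ≈ -3.7649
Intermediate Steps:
s = -324/7 (s = (9*(-36))/7 = (1/7)*(-324) = -324/7 ≈ -46.286)
C = -79560003/299539205 (C = ((-52 - 65)*89)/39439 - 324/7/29295 = -117*89*(1/39439) - 324/7*1/29295 = -10413*1/39439 - 12/7595 = -10413/39439 - 12/7595 = -79560003/299539205 ≈ -0.26561)
1/C = 1/(-79560003/299539205) = -299539205/79560003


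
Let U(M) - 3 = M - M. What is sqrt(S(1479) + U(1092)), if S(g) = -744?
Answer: I*sqrt(741) ≈ 27.221*I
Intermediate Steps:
U(M) = 3 (U(M) = 3 + (M - M) = 3 + 0 = 3)
sqrt(S(1479) + U(1092)) = sqrt(-744 + 3) = sqrt(-741) = I*sqrt(741)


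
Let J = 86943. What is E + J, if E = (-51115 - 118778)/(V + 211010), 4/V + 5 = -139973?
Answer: 1283995275018207/14768378888 ≈ 86942.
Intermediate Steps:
V = -2/69989 (V = 4/(-5 - 139973) = 4/(-139978) = 4*(-1/139978) = -2/69989 ≈ -2.8576e-5)
E = -11890641177/14768378888 (E = (-51115 - 118778)/(-2/69989 + 211010) = -169893/14768378888/69989 = -169893*69989/14768378888 = -11890641177/14768378888 ≈ -0.80514)
E + J = -11890641177/14768378888 + 86943 = 1283995275018207/14768378888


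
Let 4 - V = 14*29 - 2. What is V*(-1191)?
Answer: 476400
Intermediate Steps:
V = -400 (V = 4 - (14*29 - 2) = 4 - (406 - 2) = 4 - 1*404 = 4 - 404 = -400)
V*(-1191) = -400*(-1191) = 476400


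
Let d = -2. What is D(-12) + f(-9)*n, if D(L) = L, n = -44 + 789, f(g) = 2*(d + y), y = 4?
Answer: 2968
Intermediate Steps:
f(g) = 4 (f(g) = 2*(-2 + 4) = 2*2 = 4)
n = 745
D(-12) + f(-9)*n = -12 + 4*745 = -12 + 2980 = 2968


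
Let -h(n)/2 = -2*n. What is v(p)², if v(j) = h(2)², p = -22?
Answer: 4096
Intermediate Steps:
h(n) = 4*n (h(n) = -(-4)*n = 4*n)
v(j) = 64 (v(j) = (4*2)² = 8² = 64)
v(p)² = 64² = 4096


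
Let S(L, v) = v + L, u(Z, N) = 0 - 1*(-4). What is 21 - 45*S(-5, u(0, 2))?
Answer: 66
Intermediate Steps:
u(Z, N) = 4 (u(Z, N) = 0 + 4 = 4)
S(L, v) = L + v
21 - 45*S(-5, u(0, 2)) = 21 - 45*(-5 + 4) = 21 - 45*(-1) = 21 + 45 = 66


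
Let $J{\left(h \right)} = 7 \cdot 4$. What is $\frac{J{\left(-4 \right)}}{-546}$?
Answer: $- \frac{2}{39} \approx -0.051282$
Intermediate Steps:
$J{\left(h \right)} = 28$
$\frac{J{\left(-4 \right)}}{-546} = \frac{28}{-546} = 28 \left(- \frac{1}{546}\right) = - \frac{2}{39}$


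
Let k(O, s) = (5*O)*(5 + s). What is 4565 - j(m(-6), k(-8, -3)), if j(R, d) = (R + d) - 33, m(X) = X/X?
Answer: 4677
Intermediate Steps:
k(O, s) = 5*O*(5 + s)
m(X) = 1
j(R, d) = -33 + R + d
4565 - j(m(-6), k(-8, -3)) = 4565 - (-33 + 1 + 5*(-8)*(5 - 3)) = 4565 - (-33 + 1 + 5*(-8)*2) = 4565 - (-33 + 1 - 80) = 4565 - 1*(-112) = 4565 + 112 = 4677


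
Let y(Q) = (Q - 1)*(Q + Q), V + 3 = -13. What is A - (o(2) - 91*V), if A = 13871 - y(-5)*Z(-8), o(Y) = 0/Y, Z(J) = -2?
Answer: 12535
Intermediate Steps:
V = -16 (V = -3 - 13 = -16)
y(Q) = 2*Q*(-1 + Q) (y(Q) = (-1 + Q)*(2*Q) = 2*Q*(-1 + Q))
o(Y) = 0
A = 13991 (A = 13871 - 2*(-5)*(-1 - 5)*(-2) = 13871 - 2*(-5)*(-6)*(-2) = 13871 - 60*(-2) = 13871 - 1*(-120) = 13871 + 120 = 13991)
A - (o(2) - 91*V) = 13991 - (0 - 91*(-16)) = 13991 - (0 + 1456) = 13991 - 1*1456 = 13991 - 1456 = 12535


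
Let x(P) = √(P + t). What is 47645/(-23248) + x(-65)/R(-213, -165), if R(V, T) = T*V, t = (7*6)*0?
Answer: -47645/23248 + I*√65/35145 ≈ -2.0494 + 0.0002294*I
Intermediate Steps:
t = 0 (t = 42*0 = 0)
x(P) = √P (x(P) = √(P + 0) = √P)
47645/(-23248) + x(-65)/R(-213, -165) = 47645/(-23248) + √(-65)/((-165*(-213))) = 47645*(-1/23248) + (I*√65)/35145 = -47645/23248 + (I*√65)*(1/35145) = -47645/23248 + I*√65/35145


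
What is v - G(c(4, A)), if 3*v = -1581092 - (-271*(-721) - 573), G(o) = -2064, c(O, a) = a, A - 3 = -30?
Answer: -589906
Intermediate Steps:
A = -27 (A = 3 - 30 = -27)
v = -591970 (v = (-1581092 - (-271*(-721) - 573))/3 = (-1581092 - (195391 - 573))/3 = (-1581092 - 1*194818)/3 = (-1581092 - 194818)/3 = (⅓)*(-1775910) = -591970)
v - G(c(4, A)) = -591970 - 1*(-2064) = -591970 + 2064 = -589906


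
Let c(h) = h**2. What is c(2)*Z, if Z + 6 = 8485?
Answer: 33916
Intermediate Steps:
Z = 8479 (Z = -6 + 8485 = 8479)
c(2)*Z = 2**2*8479 = 4*8479 = 33916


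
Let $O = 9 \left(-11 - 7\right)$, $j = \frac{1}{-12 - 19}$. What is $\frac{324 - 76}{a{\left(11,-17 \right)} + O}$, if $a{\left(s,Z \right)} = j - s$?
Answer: $- \frac{1922}{1341} \approx -1.4333$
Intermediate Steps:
$j = - \frac{1}{31}$ ($j = \frac{1}{-31} = - \frac{1}{31} \approx -0.032258$)
$a{\left(s,Z \right)} = - \frac{1}{31} - s$
$O = -162$ ($O = 9 \left(-18\right) = -162$)
$\frac{324 - 76}{a{\left(11,-17 \right)} + O} = \frac{324 - 76}{\left(- \frac{1}{31} - 11\right) - 162} = \frac{248}{\left(- \frac{1}{31} - 11\right) - 162} = \frac{248}{- \frac{342}{31} - 162} = \frac{248}{- \frac{5364}{31}} = 248 \left(- \frac{31}{5364}\right) = - \frac{1922}{1341}$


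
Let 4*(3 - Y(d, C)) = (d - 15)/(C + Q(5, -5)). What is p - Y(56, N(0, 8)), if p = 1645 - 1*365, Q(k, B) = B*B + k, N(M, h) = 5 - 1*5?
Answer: 153281/120 ≈ 1277.3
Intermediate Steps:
N(M, h) = 0 (N(M, h) = 5 - 5 = 0)
Q(k, B) = k + B² (Q(k, B) = B² + k = k + B²)
Y(d, C) = 3 - (-15 + d)/(4*(30 + C)) (Y(d, C) = 3 - (d - 15)/(4*(C + (5 + (-5)²))) = 3 - (-15 + d)/(4*(C + (5 + 25))) = 3 - (-15 + d)/(4*(C + 30)) = 3 - (-15 + d)/(4*(30 + C)))
p = 1280 (p = 1645 - 365 = 1280)
p - Y(56, N(0, 8)) = 1280 - (375 - 1*56 + 12*0)/(4*(30 + 0)) = 1280 - (375 - 56 + 0)/(4*30) = 1280 - 319/(4*30) = 1280 - 1*319/120 = 1280 - 319/120 = 153281/120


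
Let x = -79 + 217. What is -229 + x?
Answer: -91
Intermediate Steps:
x = 138
-229 + x = -229 + 138 = -91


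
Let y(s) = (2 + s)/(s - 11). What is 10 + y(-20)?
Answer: 328/31 ≈ 10.581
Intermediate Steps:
y(s) = (2 + s)/(-11 + s)
10 + y(-20) = 10 + (2 - 20)/(-11 - 20) = 10 - 18/(-31) = 10 - 1/31*(-18) = 10 + 18/31 = 328/31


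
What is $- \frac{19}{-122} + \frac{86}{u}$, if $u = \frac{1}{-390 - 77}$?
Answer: $- \frac{4899745}{122} \approx -40162.0$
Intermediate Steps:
$u = - \frac{1}{467}$ ($u = \frac{1}{-467} = - \frac{1}{467} \approx -0.0021413$)
$- \frac{19}{-122} + \frac{86}{u} = - \frac{19}{-122} + \frac{86}{- \frac{1}{467}} = \left(-19\right) \left(- \frac{1}{122}\right) + 86 \left(-467\right) = \frac{19}{122} - 40162 = - \frac{4899745}{122}$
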